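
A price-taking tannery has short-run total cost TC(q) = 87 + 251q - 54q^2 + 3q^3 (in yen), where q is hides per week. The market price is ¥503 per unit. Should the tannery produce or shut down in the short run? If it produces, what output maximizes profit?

Produce at q = 14

Strip out fixed cost: VC = 251q - 54q^2 + 3q^3. Then AVC = 251 - 54q + 3q^2 and MC = 251 - 108q + 9q^2.
AVC is minimized where dAVC/dq = -54 + 6q = 0, at q = 9; min AVC = 251 - 54·9 + 3·9^2 = ¥8.
Since P = ¥503 ≥ min AVC = ¥8, price covers variable cost and the firm should produce.
Set P = MC: 503 = 251 - 108q + 9q^2 → -252 - 108q + 9q^2 = 0. The roots are q = -2 and q = 14; the profit-maximizing output is on the rising part of MC, so q* = 14.
Check: AVC at q = 14 is ¥83 ≤ P, so revenue covers variable cost.
Profit = P·q − TC = 503·14 − 1249 = ¥5793.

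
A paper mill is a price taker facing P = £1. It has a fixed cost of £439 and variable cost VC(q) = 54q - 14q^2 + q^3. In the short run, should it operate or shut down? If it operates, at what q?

Strip out fixed cost: VC = 54q - 14q^2 + q^3. Then AVC = 54 - 14q + q^2 and MC = 54 - 28q + 3q^2.
AVC is minimized where dAVC/dq = -14 + 2q = 0, at q = 7; min AVC = 54 - 14·7 + 7^2 = £5.
With P < min AVC (£1 < £5), every unit sold adds to the loss.
The firm minimizes its loss by shutting down and losing only its fixed cost of £439.

Shut down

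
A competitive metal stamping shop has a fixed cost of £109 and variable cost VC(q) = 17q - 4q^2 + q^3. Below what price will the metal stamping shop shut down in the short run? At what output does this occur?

The shutdown price is the minimum of AVC. VC = 17q - 4q^2 + q^3, so AVC = 17 - 4q + q^2.
dAVC/dq = -4 + 2q = 0 gives q = 2. min AVC = 17 - 4·2 + 2^2 = 13.
So the shutdown price is £13.

£13 per unit, at q = 2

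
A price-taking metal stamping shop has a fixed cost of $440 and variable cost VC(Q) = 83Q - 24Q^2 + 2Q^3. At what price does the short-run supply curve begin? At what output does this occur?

$11 per unit, at Q = 6

Short-run supply begins at min AVC. From VC = 83Q - 24Q^2 + 2Q^3, AVC = 83 - 24Q + 2Q^2.
dAVC/dQ = -24 + 4Q = 0 gives Q = 6. min AVC = 83 - 24·6 + 2·6^2 = 11.
The firm shuts down for any P below $11.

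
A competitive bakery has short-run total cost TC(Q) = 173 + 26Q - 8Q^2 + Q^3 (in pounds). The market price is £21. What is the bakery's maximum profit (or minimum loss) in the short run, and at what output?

AVC = 26 - 8Q + Q^2; min AVC = £10 at Q = 4. Since P = £21 ≥ min AVC, the firm produces.
With MC = 26 - 16Q + 3Q^2, P = MC on the upward-sloping part at Q* = 5.
TR = 21·5 = 105. TC = 173 + 55 = 228. Profit = 105 − 228 = -£123.
By producing, the firm covers all variable cost plus £50 of fixed cost; shutting down would lose the full £173.

Profit = -£123 at Q = 5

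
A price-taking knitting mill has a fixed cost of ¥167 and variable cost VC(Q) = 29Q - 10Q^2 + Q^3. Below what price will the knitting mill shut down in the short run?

¥4 per unit

Short-run supply begins at min AVC. From VC = 29Q - 10Q^2 + Q^3, AVC = 29 - 10Q + Q^2.
At the minimum of AVC, MC = AVC. MC = 29 - 20Q + 3Q^2; setting MC = AVC gives 2Q^2 - 10Q = 0, so Q = 5. min AVC = 4.
For P < ¥4 the firm produces nothing.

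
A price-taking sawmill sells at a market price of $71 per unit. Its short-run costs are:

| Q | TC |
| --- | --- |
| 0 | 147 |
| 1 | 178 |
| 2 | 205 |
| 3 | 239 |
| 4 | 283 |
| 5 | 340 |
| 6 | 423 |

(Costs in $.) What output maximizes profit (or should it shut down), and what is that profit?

Compute π = P·Q − TC at each output: Q=0: -147; Q=1: -107; Q=2: -63; Q=3: -26; Q=4: 1; Q=5: 15; Q=6: 3.
Profit is maximized at Q = 5. AVC there is 193/5 = $38.60 ≤ P, so producing beats shutting down (which would give -$147).

Q = 5; profit = $15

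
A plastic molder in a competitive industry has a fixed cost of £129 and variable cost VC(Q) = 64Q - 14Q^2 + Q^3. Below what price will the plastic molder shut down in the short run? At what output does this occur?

£15 per unit, at Q = 7

The shutdown price is the minimum of AVC. VC = 64Q - 14Q^2 + Q^3, so AVC = 64 - 14Q + Q^2.
dAVC/dQ = -14 + 2Q = 0 gives Q = 7. min AVC = 64 - 14·7 + 7^2 = 15.
For P < £15 the firm produces nothing.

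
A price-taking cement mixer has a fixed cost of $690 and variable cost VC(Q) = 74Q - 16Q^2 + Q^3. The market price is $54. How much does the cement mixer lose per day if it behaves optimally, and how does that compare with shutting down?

Profit = -$290 at Q = 10

AVC = 74 - 16Q + Q^2; min AVC = $10 at Q = 8. Since P = $54 ≥ min AVC, the firm produces.
With MC = 74 - 32Q + 3Q^2, P = MC on the upward-sloping part at Q* = 10.
TR = 54·10 = 540. TC = 690 + 140 = 830. Profit = 540 − 830 = -$290.
By producing, the firm covers all variable cost plus $400 of fixed cost; shutting down would lose the full $690.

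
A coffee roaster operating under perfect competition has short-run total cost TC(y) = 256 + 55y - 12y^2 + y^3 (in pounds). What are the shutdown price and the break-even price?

Shutdown price = £19; break-even price = £55

AVC = 55 - 12y + y^2; minimized at y = 6, giving min AVC = £19. That is the shutdown price.
ATC = 256/y + 55 - 12y + y^2. Setting dATC/dy = −256/y^2 − 12 + 2y = 0 gives y = 8 (since 2·8^3 − 12·8^2 = 256).
min ATC = 256/8 + 55 − 12·8 + 8^2 = £55. That is the break-even price.
For £19 ≤ P < £55 the firm produces at a loss; below £19 it shuts down.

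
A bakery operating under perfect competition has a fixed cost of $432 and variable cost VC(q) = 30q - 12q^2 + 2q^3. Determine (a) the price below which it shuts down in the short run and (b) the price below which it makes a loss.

AVC = 30 - 12q + 2q^2; minimized at q = 3, giving min AVC = $12. That is the shutdown price.
ATC = 432/q + 30 - 12q + 2q^2. Setting dATC/dq = −432/q^2 − 12 + 4q = 0 gives q = 6 (since 4·6^3 − 12·6^2 = 432).
min ATC = 432/6 + 30 − 12·6 + 2·6^2 = $102. That is the break-even price.
Between these two prices the firm operates at a loss; above $102 it earns a profit.

Shutdown price = $12; break-even price = $102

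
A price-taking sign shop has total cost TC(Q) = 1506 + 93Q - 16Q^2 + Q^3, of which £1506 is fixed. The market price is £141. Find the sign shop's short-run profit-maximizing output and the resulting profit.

AVC = 93 - 16Q + Q^2; min AVC = £29 at Q = 8. Since P = £141 ≥ min AVC, the firm produces.
MC = 93 - 32Q + 3Q^2. Setting P = MC and taking the root on the rising branch gives Q* = 12.
TR = 141·12 = 1692. TC = 1506 + 540 = 2046. Profit = 1692 − 2046 = -£354.
Shutting down would mean losing the fixed cost of £1506, so operating at a loss of £354 is better by £1152.

Profit = -£354 at Q = 12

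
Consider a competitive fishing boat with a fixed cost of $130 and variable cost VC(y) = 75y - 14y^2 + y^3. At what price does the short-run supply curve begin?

$26 per unit

The shutdown price is the minimum of AVC. VC = 75y - 14y^2 + y^3, so AVC = 75 - 14y + y^2.
dAVC/dy = -14 + 2y = 0 gives y = 7. min AVC = 75 - 14·7 + 7^2 = 26.
The firm shuts down for any P below $26.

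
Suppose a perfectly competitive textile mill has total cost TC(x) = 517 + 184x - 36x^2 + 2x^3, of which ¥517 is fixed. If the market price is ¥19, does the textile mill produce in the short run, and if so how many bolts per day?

Shut down

From TC, MC = TC'(x) = 184 - 72x + 6x^2 and AVC = VC/x = 184 - 36x + 2x^2.
AVC is minimized where dAVC/dx = -36 + 4x = 0, at x = 9; min AVC = 184 - 36·9 + 2·9^2 = ¥22.
Since P = ¥19 < min AVC = ¥22, price fails to cover variable cost at any output.
The firm minimizes its loss by shutting down and losing only its fixed cost of ¥517.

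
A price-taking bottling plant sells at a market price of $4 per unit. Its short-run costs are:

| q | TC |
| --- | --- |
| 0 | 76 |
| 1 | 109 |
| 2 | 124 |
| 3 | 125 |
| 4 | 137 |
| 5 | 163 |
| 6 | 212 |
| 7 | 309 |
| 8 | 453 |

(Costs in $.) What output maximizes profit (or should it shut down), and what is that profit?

Profit at each row (π = 4q − TC): q=0: -76; q=1: -105; q=2: -116; q=3: -113; q=4: -121; q=5: -143; q=6: -188; q=7: -281; q=8: -421.
Profit is highest at q = 0. Equivalently, the lowest AVC in the table is 61/4 ≈ $15.25 at q = 4, and P = $4 falls below it — price never covers variable cost, so the firm shuts down and loses only its fixed cost.

q = 0 (shut down); profit = -$76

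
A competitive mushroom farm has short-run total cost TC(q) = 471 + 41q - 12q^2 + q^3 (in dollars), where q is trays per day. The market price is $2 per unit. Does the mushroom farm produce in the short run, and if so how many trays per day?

Strip out fixed cost: VC = 41q - 12q^2 + q^3. Then AVC = 41 - 12q + q^2 and MC = 41 - 24q + 3q^2.
The AVC parabola has its vertex at q = 12/2 = 6, where AVC = 41 - 12·6 + 6^2 = $5.
Since P = $2 < min AVC = $5, price fails to cover variable cost at any output.
Shutting down limits the loss to fixed cost, $471.

Shut down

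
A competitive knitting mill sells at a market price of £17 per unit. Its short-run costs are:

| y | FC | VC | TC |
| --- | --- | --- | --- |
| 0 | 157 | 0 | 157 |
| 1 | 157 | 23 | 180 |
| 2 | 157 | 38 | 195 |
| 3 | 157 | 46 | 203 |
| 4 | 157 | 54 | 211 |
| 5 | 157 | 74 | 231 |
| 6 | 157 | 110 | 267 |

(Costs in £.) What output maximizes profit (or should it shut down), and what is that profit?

y = 4; profit = -£143

Tabulate TR − TC: y=0: -157; y=1: -163; y=2: -161; y=3: -152; y=4: -143; y=5: -146; y=6: -165.
Profit is maximized at y = 4. AVC there is 54/4 = £13.50 ≤ P, so producing beats shutting down (which would give -£157).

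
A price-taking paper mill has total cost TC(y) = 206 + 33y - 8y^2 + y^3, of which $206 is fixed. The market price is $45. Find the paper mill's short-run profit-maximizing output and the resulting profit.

Profit = -$62 at y = 6

AVC = 33 - 8y + y^2; min AVC = $17 at y = 4. Since P = $45 ≥ min AVC, the firm produces.
MC = 33 - 16y + 3y^2. Setting P = MC and taking the root on the rising branch gives y* = 6.
TR = 45·6 = 270. TC = 206 + 126 = 332. Profit = 270 − 332 = -$62.
Shutting down would mean losing the fixed cost of $206, so operating at a loss of $62 is better by $144.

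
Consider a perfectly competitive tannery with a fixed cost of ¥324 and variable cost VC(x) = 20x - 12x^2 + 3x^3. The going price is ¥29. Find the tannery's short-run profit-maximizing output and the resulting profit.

Profit = -¥270 at x = 3

AVC = 20 - 12x + 3x^2; min AVC = ¥8 at x = 2. Since P = ¥29 ≥ min AVC, the firm produces.
MC = 20 - 24x + 9x^2. Setting P = MC and taking the root on the rising branch gives x* = 3.
TR = 29·3 = 87. TC = 324 + 33 = 357. Profit = 87 − 357 = -¥270.
Shutting down would mean losing the fixed cost of ¥324, so operating at a loss of ¥270 is better by ¥54.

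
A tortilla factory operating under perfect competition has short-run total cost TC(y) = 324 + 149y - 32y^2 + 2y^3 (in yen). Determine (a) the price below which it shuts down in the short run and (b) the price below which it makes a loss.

AVC = 149 - 32y + 2y^2; minimized at y = 8, giving min AVC = ¥21. That is the shutdown price.
ATC = 324/y + 149 - 32y + 2y^2. Setting dATC/dy = −324/y^2 − 32 + 4y = 0 gives y = 9 (since 4·9^3 − 32·9^2 = 324).
min ATC = 324/9 + 149 − 32·9 + 2·9^2 = ¥59. That is the break-even price.
For ¥21 ≤ P < ¥59 the firm produces at a loss; below ¥21 it shuts down.

Shutdown price = ¥21; break-even price = ¥59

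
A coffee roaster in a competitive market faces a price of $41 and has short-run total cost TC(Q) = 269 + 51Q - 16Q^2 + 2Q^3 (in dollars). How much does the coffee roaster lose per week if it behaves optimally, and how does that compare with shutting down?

Profit = -$169 at Q = 5

AVC = 51 - 16Q + 2Q^2 has its minimum $19 at Q = 4; price $41 clears that bar, so the firm operates.
MC = 51 - 32Q + 6Q^2. Setting P = MC and taking the root on the rising branch gives Q* = 5.
TR = 41·5 = 205. TC = 269 + 105 = 374. Profit = 205 − 374 = -$169.
That loss of $169 beats the $269 the firm would lose by shutting down; producing recovers $100 of fixed cost.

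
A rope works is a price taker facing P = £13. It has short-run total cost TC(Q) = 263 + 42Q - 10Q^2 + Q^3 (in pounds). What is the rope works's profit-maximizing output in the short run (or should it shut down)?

Strip out fixed cost: VC = 42Q - 10Q^2 + Q^3. Then AVC = 42 - 10Q + Q^2 and MC = 42 - 20Q + 3Q^2.
AVC hits its minimum where MC = AVC, at Q = 5, giving min AVC = 42 - 10·5 + 5^2 = £17.
Since P = £13 < min AVC = £17, price fails to cover variable cost at any output.
The firm minimizes its loss by shutting down and losing only its fixed cost of £263.

Shut down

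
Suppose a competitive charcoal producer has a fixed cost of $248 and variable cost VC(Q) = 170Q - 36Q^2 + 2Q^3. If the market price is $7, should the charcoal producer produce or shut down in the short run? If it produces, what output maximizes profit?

Shut down

Strip out fixed cost: VC = 170Q - 36Q^2 + 2Q^3. Then AVC = 170 - 36Q + 2Q^2 and MC = 170 - 72Q + 6Q^2.
AVC hits its minimum where MC = AVC, at Q = 9, giving min AVC = 170 - 36·9 + 2·9^2 = $8.
With P < min AVC ($7 < $8), every unit sold adds to the loss.
Shutting down limits the loss to fixed cost, $248.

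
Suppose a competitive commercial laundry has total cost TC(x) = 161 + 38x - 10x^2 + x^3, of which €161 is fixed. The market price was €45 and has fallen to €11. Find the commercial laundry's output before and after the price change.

Output falls from 7 to 0 (the firm shuts down)

MC = 38 - 20x + 3x^2; the shutdown threshold is min AVC = €13 (at x = 5).
With P = €45 above the shutdown price, P = MC gives x = 7.
At P = €11 < min AVC = €13, price no longer covers variable cost at any output, so the firm shuts down: x = 0.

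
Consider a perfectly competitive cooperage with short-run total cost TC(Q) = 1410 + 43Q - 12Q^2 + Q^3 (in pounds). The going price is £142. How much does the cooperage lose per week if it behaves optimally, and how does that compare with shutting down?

Profit = -£200 at Q = 11

AVC = 43 - 12Q + Q^2 has its minimum £7 at Q = 6; price £142 clears that bar, so the firm operates.
With MC = 43 - 24Q + 3Q^2, P = MC on the upward-sloping part at Q* = 11.
TR = 142·11 = 1562. TC = 1410 + 352 = 1762. Profit = 1562 − 1762 = -£200.
That loss of £200 beats the £1410 the firm would lose by shutting down; producing recovers £1210 of fixed cost.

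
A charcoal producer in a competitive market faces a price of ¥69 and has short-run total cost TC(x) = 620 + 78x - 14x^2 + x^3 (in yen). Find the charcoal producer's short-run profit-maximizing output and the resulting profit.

AVC = 78 - 14x + x^2; min AVC = ¥29 at x = 7. Since P = ¥69 ≥ min AVC, the firm produces.
MC = 78 - 28x + 3x^2. Setting P = MC and taking the root on the rising branch gives x* = 9.
TR = 69·9 = 621. TC = 620 + 297 = 917. Profit = 621 − 917 = -¥296.
That loss of ¥296 beats the ¥620 the firm would lose by shutting down; producing recovers ¥324 of fixed cost.

Profit = -¥296 at x = 9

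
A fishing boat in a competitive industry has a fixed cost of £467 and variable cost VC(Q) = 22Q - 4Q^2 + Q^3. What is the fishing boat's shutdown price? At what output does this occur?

£18 per unit, at Q = 2

The shutdown price is the minimum of AVC. VC = 22Q - 4Q^2 + Q^3, so AVC = 22 - 4Q + Q^2.
dAVC/dQ = -4 + 2Q = 0 gives Q = 2. min AVC = 22 - 4·2 + 2^2 = 18.
So the shutdown price is £18.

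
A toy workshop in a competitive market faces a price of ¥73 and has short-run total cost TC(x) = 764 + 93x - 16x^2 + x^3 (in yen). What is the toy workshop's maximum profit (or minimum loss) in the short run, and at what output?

AVC = 93 - 16x + x^2; min AVC = ¥29 at x = 8. Since P = ¥73 ≥ min AVC, the firm produces.
With MC = 93 - 32x + 3x^2, P = MC on the upward-sloping part at x* = 10.
TR = 73·10 = 730. TC = 764 + 330 = 1094. Profit = 730 − 1094 = -¥364.
That loss of ¥364 beats the ¥764 the firm would lose by shutting down; producing recovers ¥400 of fixed cost.

Profit = -¥364 at x = 10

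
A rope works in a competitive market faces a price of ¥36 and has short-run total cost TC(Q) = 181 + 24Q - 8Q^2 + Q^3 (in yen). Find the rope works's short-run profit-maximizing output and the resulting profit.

Profit = -¥37 at Q = 6

AVC = 24 - 8Q + Q^2 has its minimum ¥8 at Q = 4; price ¥36 clears that bar, so the firm operates.
With MC = 24 - 16Q + 3Q^2, P = MC on the upward-sloping part at Q* = 6.
TR = 36·6 = 216. TC = 181 + 72 = 253. Profit = 216 − 253 = -¥37.
By producing, the firm covers all variable cost plus ¥144 of fixed cost; shutting down would lose the full ¥181.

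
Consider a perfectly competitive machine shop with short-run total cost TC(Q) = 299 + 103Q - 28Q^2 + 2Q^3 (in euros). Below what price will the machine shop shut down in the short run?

Short-run supply begins at min AVC. From VC = 103Q - 28Q^2 + 2Q^3, AVC = 103 - 28Q + 2Q^2.
At the minimum of AVC, MC = AVC. MC = 103 - 56Q + 6Q^2; setting MC = AVC gives 4Q^2 - 28Q = 0, so Q = 7. min AVC = 5.
For P < €5 the firm produces nothing.

€5 per unit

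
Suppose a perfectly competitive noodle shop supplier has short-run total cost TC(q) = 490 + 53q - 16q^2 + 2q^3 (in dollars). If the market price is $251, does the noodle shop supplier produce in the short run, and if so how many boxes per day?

Strip out fixed cost: VC = 53q - 16q^2 + 2q^3. Then AVC = 53 - 16q + 2q^2 and MC = 53 - 32q + 6q^2.
The AVC parabola has its vertex at q = 16/4 = 4, where AVC = 53 - 16·4 + 2·4^2 = $21.
P = $251 exceeds min AVC = $21, so the firm stays open.
Set P = MC: 251 = 53 - 32q + 6q^2 → -198 - 32q + 6q^2 = 0. The roots are q = -11/3 and q = 9; the profit-maximizing output is on the rising part of MC, so q* = 9.
Check: AVC at q = 9 is $71 ≤ P, so revenue covers variable cost.
Profit = P·q − TC = 251·9 − 1129 = $1130.

Produce at q = 9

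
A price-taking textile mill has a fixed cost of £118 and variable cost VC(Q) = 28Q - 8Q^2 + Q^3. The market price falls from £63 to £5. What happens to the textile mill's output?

Output falls from 7 to 0 (the firm shuts down)

AVC = 28 - 8Q + Q^2, minimized at Q = 4 where min AVC = £12. MC = 28 - 16Q + 3Q^2.
At P = £63 ≥ min AVC, set P = MC on the rising branch: Q = 7.
At P = £5 < min AVC = £12, price no longer covers variable cost at any output, so the firm shuts down: Q = 0.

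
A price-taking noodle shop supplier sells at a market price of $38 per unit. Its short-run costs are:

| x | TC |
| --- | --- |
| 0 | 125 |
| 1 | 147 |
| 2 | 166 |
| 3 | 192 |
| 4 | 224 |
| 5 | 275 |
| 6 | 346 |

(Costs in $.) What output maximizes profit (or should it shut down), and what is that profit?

Compute π = P·x − TC at each output: x=0: -125; x=1: -109; x=2: -90; x=3: -78; x=4: -72; x=5: -85; x=6: -118.
Profit is maximized at x = 4. AVC there is 99/4 = $24.75 ≤ P, so producing beats shutting down (which would give -$125).

x = 4; profit = -$72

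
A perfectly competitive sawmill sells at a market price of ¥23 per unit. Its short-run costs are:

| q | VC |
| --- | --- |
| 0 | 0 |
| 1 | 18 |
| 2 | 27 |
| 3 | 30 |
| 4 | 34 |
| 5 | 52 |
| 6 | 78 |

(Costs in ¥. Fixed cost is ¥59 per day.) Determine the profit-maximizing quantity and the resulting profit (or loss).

q = 5; profit = ¥4

Compute π = P·q − TC at each output: q=0: -59; q=1: -54; q=2: -40; q=3: -20; q=4: -1; q=5: 4; q=6: 1.
Profit is maximized at q = 5. AVC there is 52/5 = ¥10.40 ≤ P, so producing beats shutting down (which would give -¥59).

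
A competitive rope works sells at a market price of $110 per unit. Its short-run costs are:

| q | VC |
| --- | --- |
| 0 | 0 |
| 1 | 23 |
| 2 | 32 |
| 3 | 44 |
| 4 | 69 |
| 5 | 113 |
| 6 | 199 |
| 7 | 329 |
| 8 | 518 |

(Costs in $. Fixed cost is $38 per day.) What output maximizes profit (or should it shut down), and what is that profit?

q = 6; profit = $423

Tabulate TR − TC: q=0: -38; q=1: 49; q=2: 150; q=3: 248; q=4: 333; q=5: 399; q=6: 423; q=7: 403; q=8: 324.
Profit is maximized at q = 6. AVC there is 199/6 = $33.17 ≤ P, so producing beats shutting down (which would give -$38).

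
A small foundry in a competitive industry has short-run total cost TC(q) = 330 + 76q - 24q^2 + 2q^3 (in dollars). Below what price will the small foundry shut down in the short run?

$4 per unit

Short-run supply begins at min AVC. From VC = 76q - 24q^2 + 2q^3, AVC = 76 - 24q + 2q^2.
At the minimum of AVC, MC = AVC. MC = 76 - 48q + 6q^2; setting MC = AVC gives 4q^2 - 24q = 0, so q = 6. min AVC = 4.
For P < $4 the firm produces nothing.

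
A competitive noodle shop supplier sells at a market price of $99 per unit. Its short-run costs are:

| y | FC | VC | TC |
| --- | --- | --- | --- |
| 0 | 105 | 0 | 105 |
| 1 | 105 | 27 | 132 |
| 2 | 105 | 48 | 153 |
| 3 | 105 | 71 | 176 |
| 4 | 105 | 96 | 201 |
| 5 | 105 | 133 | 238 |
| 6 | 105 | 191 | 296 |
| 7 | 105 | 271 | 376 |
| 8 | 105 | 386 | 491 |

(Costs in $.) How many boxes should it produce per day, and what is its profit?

Compute π = P·y − TC at each output: y=0: -105; y=1: -33; y=2: 45; y=3: 121; y=4: 195; y=5: 257; y=6: 298; y=7: 317; y=8: 301.
Profit is maximized at y = 7. AVC there is 271/7 = $38.71 ≤ P, so producing beats shutting down (which would give -$105).

y = 7; profit = $317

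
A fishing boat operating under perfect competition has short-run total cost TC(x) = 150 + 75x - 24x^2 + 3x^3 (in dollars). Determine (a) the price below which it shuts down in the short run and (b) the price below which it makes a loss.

Shutdown price = $27; break-even price = $60

AVC = 75 - 24x + 3x^2; minimized at x = 4, giving min AVC = $27. That is the shutdown price.
ATC = 150/x + 75 - 24x + 3x^2. Setting dATC/dx = −150/x^2 − 24 + 6x = 0 gives x = 5 (since 6·5^3 − 24·5^2 = 150).
min ATC = 150/5 + 75 − 24·5 + 3·5^2 = $60. That is the break-even price.
For $27 ≤ P < $60 the firm produces at a loss; below $27 it shuts down.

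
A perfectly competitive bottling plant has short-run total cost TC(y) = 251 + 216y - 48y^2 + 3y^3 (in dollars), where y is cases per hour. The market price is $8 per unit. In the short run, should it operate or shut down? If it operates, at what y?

Shut down

Strip out fixed cost: VC = 216y - 48y^2 + 3y^3. Then AVC = 216 - 48y + 3y^2 and MC = 216 - 96y + 9y^2.
AVC hits its minimum where MC = AVC, at y = 8, giving min AVC = 216 - 48·8 + 3·8^2 = $24.
Since P = $8 < min AVC = $24, price fails to cover variable cost at any output.
Shutting down limits the loss to fixed cost, $251.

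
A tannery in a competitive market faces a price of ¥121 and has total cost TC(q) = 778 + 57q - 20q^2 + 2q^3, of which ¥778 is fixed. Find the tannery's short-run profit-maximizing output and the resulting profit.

Profit = -¥10 at q = 8

AVC = 57 - 20q + 2q^2; min AVC = ¥7 at q = 5. Since P = ¥121 ≥ min AVC, the firm produces.
MC = 57 - 40q + 6q^2. Setting P = MC and taking the root on the rising branch gives q* = 8.
TR = 121·8 = 968. TC = 778 + 200 = 978. Profit = 968 − 978 = -¥10.
By producing, the firm covers all variable cost plus ¥768 of fixed cost; shutting down would lose the full ¥778.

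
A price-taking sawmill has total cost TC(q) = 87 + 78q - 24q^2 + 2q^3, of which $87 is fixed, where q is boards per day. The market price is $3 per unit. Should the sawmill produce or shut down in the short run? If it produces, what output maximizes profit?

Variable cost is VC = 78q - 24q^2 + 2q^3, so AVC = VC/q = 78 - 24q + 2q^2 and MC = dTC/dq = 78 - 48q + 6q^2.
The AVC parabola has its vertex at q = 24/4 = 6, where AVC = 78 - 24·6 + 2·6^2 = $6.
With P < min AVC ($3 < $6), every unit sold adds to the loss.
The firm minimizes its loss by shutting down and losing only its fixed cost of $87.

Shut down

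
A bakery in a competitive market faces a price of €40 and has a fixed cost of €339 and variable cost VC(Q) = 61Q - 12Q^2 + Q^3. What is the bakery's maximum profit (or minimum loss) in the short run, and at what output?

Profit = -€241 at Q = 7

AVC = 61 - 12Q + Q^2; min AVC = €25 at Q = 6. Since P = €40 ≥ min AVC, the firm produces.
MC = 61 - 24Q + 3Q^2. Setting P = MC and taking the root on the rising branch gives Q* = 7.
TR = 40·7 = 280. TC = 339 + 182 = 521. Profit = 280 − 521 = -€241.
By producing, the firm covers all variable cost plus €98 of fixed cost; shutting down would lose the full €339.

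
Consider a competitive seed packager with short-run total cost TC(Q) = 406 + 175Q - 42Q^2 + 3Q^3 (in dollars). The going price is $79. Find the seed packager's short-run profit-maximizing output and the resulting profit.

AVC = 175 - 42Q + 3Q^2 has its minimum $28 at Q = 7; price $79 clears that bar, so the firm operates.
MC = 175 - 84Q + 9Q^2. Setting P = MC and taking the root on the rising branch gives Q* = 8.
TR = 79·8 = 632. TC = 406 + 248 = 654. Profit = 632 − 654 = -$22.
By producing, the firm covers all variable cost plus $384 of fixed cost; shutting down would lose the full $406.

Profit = -$22 at Q = 8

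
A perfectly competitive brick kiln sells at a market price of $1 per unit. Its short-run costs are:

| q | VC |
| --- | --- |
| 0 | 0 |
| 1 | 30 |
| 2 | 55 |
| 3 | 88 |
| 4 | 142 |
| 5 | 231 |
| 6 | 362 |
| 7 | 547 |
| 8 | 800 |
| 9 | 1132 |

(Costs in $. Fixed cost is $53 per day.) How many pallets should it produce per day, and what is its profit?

q = 0 (shut down); profit = -$53

Tabulate TR − TC: q=0: -53; q=1: -82; q=2: -106; q=3: -138; q=4: -191; q=5: -279; q=6: -409; q=7: -593; q=8: -845; q=9: -1176.
Profit is highest at q = 0. Equivalently, the lowest AVC in the table is 55/2 ≈ $27.50 at q = 2, and P = $1 falls below it — price never covers variable cost, so the firm shuts down and loses only its fixed cost.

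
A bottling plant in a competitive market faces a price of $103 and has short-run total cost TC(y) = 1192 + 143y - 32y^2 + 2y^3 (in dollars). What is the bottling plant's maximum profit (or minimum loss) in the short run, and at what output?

AVC = 143 - 32y + 2y^2 has its minimum $15 at y = 8; price $103 clears that bar, so the firm operates.
With MC = 143 - 64y + 6y^2, P = MC on the upward-sloping part at y* = 10.
TR = 103·10 = 1030. TC = 1192 + 230 = 1422. Profit = 1030 − 1422 = -$392.
By producing, the firm covers all variable cost plus $800 of fixed cost; shutting down would lose the full $1192.

Profit = -$392 at y = 10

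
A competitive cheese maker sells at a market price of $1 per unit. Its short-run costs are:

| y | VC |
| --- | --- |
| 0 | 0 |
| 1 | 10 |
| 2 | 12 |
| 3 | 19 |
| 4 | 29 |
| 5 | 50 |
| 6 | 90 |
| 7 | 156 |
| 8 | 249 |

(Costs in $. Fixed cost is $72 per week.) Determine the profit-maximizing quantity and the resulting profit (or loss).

Compute π = P·y − TC at each output: y=0: -72; y=1: -81; y=2: -82; y=3: -88; y=4: -97; y=5: -117; y=6: -156; y=7: -221; y=8: -313.
Profit is highest at y = 0. Equivalently, the lowest AVC in the table is 12/2 ≈ $6 at y = 2, and P = $1 falls below it — price never covers variable cost, so the firm shuts down and loses only its fixed cost.

y = 0 (shut down); profit = -$72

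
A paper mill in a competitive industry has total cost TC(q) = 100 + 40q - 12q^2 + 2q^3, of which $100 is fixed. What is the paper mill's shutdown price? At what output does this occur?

Short-run supply begins at min AVC. From VC = 40q - 12q^2 + 2q^3, AVC = 40 - 12q + 2q^2.
At the minimum of AVC, MC = AVC. MC = 40 - 24q + 6q^2; setting MC = AVC gives 4q^2 - 12q = 0, so q = 3. min AVC = 22.
For P < $22 the firm produces nothing.

$22 per unit, at q = 3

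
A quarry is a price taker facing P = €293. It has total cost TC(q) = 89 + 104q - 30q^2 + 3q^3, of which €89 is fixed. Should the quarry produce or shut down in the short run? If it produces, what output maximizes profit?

Produce at q = 9

Strip out fixed cost: VC = 104q - 30q^2 + 3q^3. Then AVC = 104 - 30q + 3q^2 and MC = 104 - 60q + 9q^2.
AVC is minimized where dAVC/dq = -30 + 6q = 0, at q = 5; min AVC = 104 - 30·5 + 3·5^2 = €29.
Since P = €293 ≥ min AVC = €29, price covers variable cost and the firm should produce.
P = MC gives -189 - 60q + 9q^2 = 0, with roots -7/3 and 9. Take the larger (rising MC): q* = 9.
Check: AVC at q = 9 is €77 ≤ P, so revenue covers variable cost.
Profit = P·q − TC = 293·9 − 782 = €1855.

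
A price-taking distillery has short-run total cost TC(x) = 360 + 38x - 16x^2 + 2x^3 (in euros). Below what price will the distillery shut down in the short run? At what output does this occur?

€6 per unit, at x = 4

Short-run supply begins at min AVC. From VC = 38x - 16x^2 + 2x^3, AVC = 38 - 16x + 2x^2.
At the minimum of AVC, MC = AVC. MC = 38 - 32x + 6x^2; setting MC = AVC gives 4x^2 - 16x = 0, so x = 4. min AVC = 6.
The firm shuts down for any P below €6.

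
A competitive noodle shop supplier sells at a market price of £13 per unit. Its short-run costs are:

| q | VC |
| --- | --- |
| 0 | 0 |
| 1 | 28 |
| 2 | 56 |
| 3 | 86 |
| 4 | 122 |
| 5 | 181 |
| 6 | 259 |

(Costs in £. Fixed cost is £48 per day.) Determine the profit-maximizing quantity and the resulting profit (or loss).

q = 0 (shut down); profit = -£48

Compute π = P·q − TC at each output: q=0: -48; q=1: -63; q=2: -78; q=3: -95; q=4: -118; q=5: -164; q=6: -229.
Profit is highest at q = 0. Equivalently, the lowest AVC in the table is 28/1 ≈ £28 at q = 1, and P = £13 falls below it — price never covers variable cost, so the firm shuts down and loses only its fixed cost.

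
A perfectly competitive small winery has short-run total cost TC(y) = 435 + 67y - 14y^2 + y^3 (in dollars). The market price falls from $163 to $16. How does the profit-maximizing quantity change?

MC = 67 - 28y + 3y^2; the shutdown threshold is min AVC = $18 (at y = 7).
At P = $163 ≥ min AVC, set P = MC on the rising branch: y = 12.
At P = $16 < min AVC = $18, price no longer covers variable cost at any output, so the firm shuts down: y = 0.

Output falls from 12 to 0 (the firm shuts down)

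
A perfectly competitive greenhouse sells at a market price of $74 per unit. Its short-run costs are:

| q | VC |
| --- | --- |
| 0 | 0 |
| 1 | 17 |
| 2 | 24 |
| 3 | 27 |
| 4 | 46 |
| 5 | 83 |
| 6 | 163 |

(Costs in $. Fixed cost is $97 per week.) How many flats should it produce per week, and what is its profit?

Compute π = P·q − TC at each output: q=0: -97; q=1: -40; q=2: 27; q=3: 98; q=4: 153; q=5: 190; q=6: 184.
Profit is maximized at q = 5. AVC there is 83/5 = $16.60 ≤ P, so producing beats shutting down (which would give -$97).

q = 5; profit = $190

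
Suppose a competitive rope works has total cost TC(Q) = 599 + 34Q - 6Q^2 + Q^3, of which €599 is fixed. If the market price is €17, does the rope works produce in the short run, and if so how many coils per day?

Strip out fixed cost: VC = 34Q - 6Q^2 + Q^3. Then AVC = 34 - 6Q + Q^2 and MC = 34 - 12Q + 3Q^2.
The AVC parabola has its vertex at Q = 6/2 = 3, where AVC = 34 - 6·3 + 3^2 = €25.
Since P = €17 < min AVC = €25, price fails to cover variable cost at any output.
Shutting down limits the loss to fixed cost, €599.

Shut down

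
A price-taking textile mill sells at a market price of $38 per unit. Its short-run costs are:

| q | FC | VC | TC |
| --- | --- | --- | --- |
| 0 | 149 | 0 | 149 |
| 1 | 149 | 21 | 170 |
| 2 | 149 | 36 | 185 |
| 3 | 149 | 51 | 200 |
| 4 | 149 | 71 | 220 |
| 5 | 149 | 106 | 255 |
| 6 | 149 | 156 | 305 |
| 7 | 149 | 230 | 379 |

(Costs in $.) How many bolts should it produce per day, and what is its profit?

q = 5; profit = -$65

Tabulate TR − TC: q=0: -149; q=1: -132; q=2: -109; q=3: -86; q=4: -68; q=5: -65; q=6: -77; q=7: -113.
Profit is maximized at q = 5. AVC there is 106/5 = $21.20 ≤ P, so producing beats shutting down (which would give -$149).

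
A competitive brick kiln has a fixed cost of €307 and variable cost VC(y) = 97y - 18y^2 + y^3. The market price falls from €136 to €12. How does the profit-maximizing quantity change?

Output falls from 13 to 0 (the firm shuts down)

MC = 97 - 36y + 3y^2; the shutdown threshold is min AVC = €16 (at y = 9).
At P = €136 ≥ min AVC, set P = MC on the rising branch: y = 13.
At P = €12 < min AVC = €16, price no longer covers variable cost at any output, so the firm shuts down: y = 0.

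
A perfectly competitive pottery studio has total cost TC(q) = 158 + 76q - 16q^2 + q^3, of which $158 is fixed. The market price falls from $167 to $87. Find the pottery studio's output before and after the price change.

Output falls from 13 to 11

AVC = 76 - 16q + q^2, minimized at q = 8 where min AVC = $12. MC = 76 - 32q + 3q^2.
With P = $167 above the shutdown price, P = MC gives q = 13.
At P = $87 ≥ min AVC, set P = MC: q = 11. The firm stays open but cuts output.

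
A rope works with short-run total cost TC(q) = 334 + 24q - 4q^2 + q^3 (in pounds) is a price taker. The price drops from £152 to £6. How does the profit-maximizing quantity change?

MC = 24 - 8q + 3q^2; the shutdown threshold is min AVC = £20 (at q = 2).
With P = £152 above the shutdown price, P = MC gives q = 8.
At P = £6 < min AVC = £20, price no longer covers variable cost at any output, so the firm shuts down: q = 0.

Output falls from 8 to 0 (the firm shuts down)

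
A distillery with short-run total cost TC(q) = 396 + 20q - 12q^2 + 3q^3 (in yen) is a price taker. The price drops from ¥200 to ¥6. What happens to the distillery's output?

Output falls from 6 to 0 (the firm shuts down)

AVC = 20 - 12q + 3q^2, minimized at q = 2 where min AVC = ¥8. MC = 20 - 24q + 9q^2.
With P = ¥200 above the shutdown price, P = MC gives q = 6.
At P = ¥6 < min AVC = ¥8, price no longer covers variable cost at any output, so the firm shuts down: q = 0.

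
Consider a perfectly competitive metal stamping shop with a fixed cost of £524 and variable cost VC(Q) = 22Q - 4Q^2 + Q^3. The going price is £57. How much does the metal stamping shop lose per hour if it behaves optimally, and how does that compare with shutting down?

Profit = -£374 at Q = 5

AVC = 22 - 4Q + Q^2; min AVC = £18 at Q = 2. Since P = £57 ≥ min AVC, the firm produces.
With MC = 22 - 8Q + 3Q^2, P = MC on the upward-sloping part at Q* = 5.
TR = 57·5 = 285. TC = 524 + 135 = 659. Profit = 285 − 659 = -£374.
That loss of £374 beats the £524 the firm would lose by shutting down; producing recovers £150 of fixed cost.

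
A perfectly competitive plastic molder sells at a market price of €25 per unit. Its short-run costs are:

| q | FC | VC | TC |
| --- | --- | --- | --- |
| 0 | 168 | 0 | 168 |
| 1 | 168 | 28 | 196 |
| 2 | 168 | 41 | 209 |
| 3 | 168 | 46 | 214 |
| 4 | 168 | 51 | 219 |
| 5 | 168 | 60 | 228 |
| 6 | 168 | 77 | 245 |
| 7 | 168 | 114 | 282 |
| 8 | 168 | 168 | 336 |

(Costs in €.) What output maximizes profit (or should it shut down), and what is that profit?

q = 6; profit = -€95

Compute π = P·q − TC at each output: q=0: -168; q=1: -171; q=2: -159; q=3: -139; q=4: -119; q=5: -103; q=6: -95; q=7: -107; q=8: -136.
Profit is maximized at q = 6. AVC there is 77/6 = €12.83 ≤ P, so producing beats shutting down (which would give -€168).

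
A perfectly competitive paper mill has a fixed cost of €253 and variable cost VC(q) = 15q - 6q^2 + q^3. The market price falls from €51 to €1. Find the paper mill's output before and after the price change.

AVC = 15 - 6q + q^2, minimized at q = 3 where min AVC = €6. MC = 15 - 12q + 3q^2.
At P = €51 ≥ min AVC, set P = MC on the rising branch: q = 6.
At P = €1 < min AVC = €6, price no longer covers variable cost at any output, so the firm shuts down: q = 0.

Output falls from 6 to 0 (the firm shuts down)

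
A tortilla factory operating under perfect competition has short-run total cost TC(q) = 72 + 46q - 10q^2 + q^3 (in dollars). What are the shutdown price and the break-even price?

Shutdown price = min AVC. AVC = 46 - 10q + q^2, with vertex at q = 5 and minimum $21.
ATC = 72/q + 46 - 10q + q^2. Setting dATC/dq = −72/q^2 − 10 + 2q = 0 gives q = 6 (since 2·6^3 − 10·6^2 = 72).
min ATC = 72/6 + 46 − 10·6 + 6^2 = $34. That is the break-even price.
Between these two prices the firm operates at a loss; above $34 it earns a profit.

Shutdown price = $21; break-even price = $34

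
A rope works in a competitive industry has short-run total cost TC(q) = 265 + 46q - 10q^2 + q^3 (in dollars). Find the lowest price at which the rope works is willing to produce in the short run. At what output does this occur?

$21 per unit, at q = 5

The shutdown price is the minimum of AVC. VC = 46q - 10q^2 + q^3, so AVC = 46 - 10q + q^2.
dAVC/dq = -10 + 2q = 0 gives q = 5. min AVC = 46 - 10·5 + 5^2 = 21.
So the shutdown price is $21.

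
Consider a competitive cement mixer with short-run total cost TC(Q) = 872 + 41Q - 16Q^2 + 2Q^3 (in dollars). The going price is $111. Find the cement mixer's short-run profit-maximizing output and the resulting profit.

Profit = -$284 at Q = 7

AVC = 41 - 16Q + 2Q^2; min AVC = $9 at Q = 4. Since P = $111 ≥ min AVC, the firm produces.
MC = 41 - 32Q + 6Q^2. Setting P = MC and taking the root on the rising branch gives Q* = 7.
TR = 111·7 = 777. TC = 872 + 189 = 1061. Profit = 777 − 1061 = -$284.
That loss of $284 beats the $872 the firm would lose by shutting down; producing recovers $588 of fixed cost.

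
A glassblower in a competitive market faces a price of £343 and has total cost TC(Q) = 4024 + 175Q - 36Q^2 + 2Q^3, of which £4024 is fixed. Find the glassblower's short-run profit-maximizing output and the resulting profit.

Profit = -£104 at Q = 14

AVC = 175 - 36Q + 2Q^2 has its minimum £13 at Q = 9; price £343 clears that bar, so the firm operates.
With MC = 175 - 72Q + 6Q^2, P = MC on the upward-sloping part at Q* = 14.
TR = 343·14 = 4802. TC = 4024 + 882 = 4906. Profit = 4802 − 4906 = -£104.
Shutting down would mean losing the fixed cost of £4024, so operating at a loss of £104 is better by £3920.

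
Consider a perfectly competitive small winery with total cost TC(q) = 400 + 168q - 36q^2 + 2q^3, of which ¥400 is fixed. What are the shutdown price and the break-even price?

Shutdown price = ¥6; break-even price = ¥48

Shutdown price = min AVC. AVC = 168 - 36q + 2q^2, with vertex at q = 9 and minimum ¥6.
ATC = 400/q + 168 - 36q + 2q^2. Setting dATC/dq = −400/q^2 − 36 + 4q = 0 gives q = 10 (since 4·10^3 − 36·10^2 = 400).
min ATC = 400/10 + 168 − 36·10 + 2·10^2 = ¥48. That is the break-even price.
For ¥6 ≤ P < ¥48 the firm produces at a loss; below ¥6 it shuts down.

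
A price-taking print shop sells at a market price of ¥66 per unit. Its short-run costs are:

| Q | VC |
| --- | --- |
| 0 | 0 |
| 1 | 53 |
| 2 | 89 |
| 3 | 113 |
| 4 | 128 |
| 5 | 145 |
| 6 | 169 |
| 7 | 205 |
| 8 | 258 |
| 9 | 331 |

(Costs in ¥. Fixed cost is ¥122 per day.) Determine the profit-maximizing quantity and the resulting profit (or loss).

Profit at each row (π = 66Q − TC): Q=0: -122; Q=1: -109; Q=2: -79; Q=3: -37; Q=4: 14; Q=5: 63; Q=6: 105; Q=7: 135; Q=8: 148; Q=9: 141.
Profit is maximized at Q = 8. AVC there is 258/8 = ¥32.25 ≤ P, so producing beats shutting down (which would give -¥122).

Q = 8; profit = ¥148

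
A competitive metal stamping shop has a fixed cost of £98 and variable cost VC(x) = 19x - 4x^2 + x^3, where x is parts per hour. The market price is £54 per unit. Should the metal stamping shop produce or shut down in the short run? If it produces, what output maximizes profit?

Strip out fixed cost: VC = 19x - 4x^2 + x^3. Then AVC = 19 - 4x + x^2 and MC = 19 - 8x + 3x^2.
The AVC parabola has its vertex at x = 4/2 = 2, where AVC = 19 - 4·2 + 2^2 = £15.
Because £54 ≥ £15, revenue can cover variable cost; the firm operates.
P = MC gives -35 - 8x + 3x^2 = 0, with roots -7/3 and 5. Take the larger (rising MC): x* = 5.
Check: AVC at x = 5 is £24 ≤ P, so revenue covers variable cost.
Profit = P·x − TC = 54·5 − 218 = £52.

Produce at x = 5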